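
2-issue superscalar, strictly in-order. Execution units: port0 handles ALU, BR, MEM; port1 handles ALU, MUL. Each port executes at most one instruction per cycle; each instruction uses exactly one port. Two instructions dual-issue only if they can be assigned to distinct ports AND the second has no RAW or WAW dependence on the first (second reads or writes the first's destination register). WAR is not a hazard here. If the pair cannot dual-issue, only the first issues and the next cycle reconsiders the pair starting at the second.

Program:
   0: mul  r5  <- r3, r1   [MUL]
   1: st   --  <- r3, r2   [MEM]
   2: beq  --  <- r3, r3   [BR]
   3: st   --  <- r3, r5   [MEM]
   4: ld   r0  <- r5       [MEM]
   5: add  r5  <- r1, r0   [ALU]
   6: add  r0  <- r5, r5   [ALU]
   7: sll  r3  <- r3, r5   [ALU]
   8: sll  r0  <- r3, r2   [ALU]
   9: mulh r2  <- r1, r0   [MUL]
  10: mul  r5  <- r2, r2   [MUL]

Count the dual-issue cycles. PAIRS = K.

PAIRS = 2

c0: i0+i1 mul.MUL+st.MEM  pair
c1: i2 beq.BR  no-port BR/MEM
c2: i3 st.MEM  no-port MEM/MEM
c3: i4 ld.MEM  RAW r0
c4: i5 add.ALU  RAW r5
c5: i6+i7 add.ALU+sll.ALU  pair
c6: i8 sll.ALU  RAW r0
c7: i9 mulh.MUL  no-port MUL/MUL
c8: i10 mul.MUL  tail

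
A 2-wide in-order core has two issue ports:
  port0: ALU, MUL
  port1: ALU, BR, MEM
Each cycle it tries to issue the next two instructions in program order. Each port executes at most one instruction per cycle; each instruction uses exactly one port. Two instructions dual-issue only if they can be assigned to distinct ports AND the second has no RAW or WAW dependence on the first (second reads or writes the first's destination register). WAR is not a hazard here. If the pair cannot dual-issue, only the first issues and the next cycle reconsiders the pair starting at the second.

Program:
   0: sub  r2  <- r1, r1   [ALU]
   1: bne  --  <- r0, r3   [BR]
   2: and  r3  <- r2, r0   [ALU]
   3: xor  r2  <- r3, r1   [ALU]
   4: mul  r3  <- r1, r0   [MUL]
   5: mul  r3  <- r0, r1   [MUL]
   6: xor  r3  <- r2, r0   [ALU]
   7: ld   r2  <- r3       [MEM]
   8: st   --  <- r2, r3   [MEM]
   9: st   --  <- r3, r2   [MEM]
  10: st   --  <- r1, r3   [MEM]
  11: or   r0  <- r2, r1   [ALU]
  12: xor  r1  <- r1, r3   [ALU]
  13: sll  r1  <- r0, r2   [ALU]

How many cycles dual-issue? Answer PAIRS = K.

PAIRS = 3

  cy0 -> i0,i1 (sub.ALU;bne.BR) dual
  cy1 -> i2 (and.ALU) RAW r3
  cy2 -> i3,i4 (xor.ALU;mul.MUL) dual
  cy3 -> i5 (mul.MUL) WAW r3
  cy4 -> i6 (xor.ALU) RAW r3
  cy5 -> i7 (ld.MEM) no-port MEM/MEM
  cy6 -> i8 (st.MEM) no-port MEM/MEM
  cy7 -> i9 (st.MEM) no-port MEM/MEM
  cy8 -> i10,i11 (st.MEM;or.ALU) dual
  cy9 -> i12 (xor.ALU) WAW r1
  cy10 -> i13 (sll.ALU) tail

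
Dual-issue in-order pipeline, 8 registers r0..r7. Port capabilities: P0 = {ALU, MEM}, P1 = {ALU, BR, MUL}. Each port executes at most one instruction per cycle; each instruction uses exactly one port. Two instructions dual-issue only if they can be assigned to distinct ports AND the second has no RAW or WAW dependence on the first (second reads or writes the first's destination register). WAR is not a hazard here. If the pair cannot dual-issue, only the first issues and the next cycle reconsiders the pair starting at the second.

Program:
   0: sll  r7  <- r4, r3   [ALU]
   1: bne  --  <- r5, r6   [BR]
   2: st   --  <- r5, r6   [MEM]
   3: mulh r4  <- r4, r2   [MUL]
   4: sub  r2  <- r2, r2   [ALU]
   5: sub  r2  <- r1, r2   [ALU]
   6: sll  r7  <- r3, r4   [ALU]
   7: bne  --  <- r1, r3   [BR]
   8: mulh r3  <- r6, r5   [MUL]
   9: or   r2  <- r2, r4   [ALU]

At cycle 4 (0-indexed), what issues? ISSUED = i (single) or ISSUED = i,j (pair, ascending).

ISSUED = 7

  cy0 -> i0,i1 (sll.ALU;bne.BR) 2-wide
  cy1 -> i2,i3 (st.MEM;mulh.MUL) 2-wide
  cy2 -> i4 (sub.ALU) RAW+WAW r2
  cy3 -> i5,i6 (sub.ALU;sll.ALU) 2-wide
  cy4 -> i7 (bne.BR) no-port BR/MUL
  cy5 -> i8,i9 (mulh.MUL;or.ALU) 2-wide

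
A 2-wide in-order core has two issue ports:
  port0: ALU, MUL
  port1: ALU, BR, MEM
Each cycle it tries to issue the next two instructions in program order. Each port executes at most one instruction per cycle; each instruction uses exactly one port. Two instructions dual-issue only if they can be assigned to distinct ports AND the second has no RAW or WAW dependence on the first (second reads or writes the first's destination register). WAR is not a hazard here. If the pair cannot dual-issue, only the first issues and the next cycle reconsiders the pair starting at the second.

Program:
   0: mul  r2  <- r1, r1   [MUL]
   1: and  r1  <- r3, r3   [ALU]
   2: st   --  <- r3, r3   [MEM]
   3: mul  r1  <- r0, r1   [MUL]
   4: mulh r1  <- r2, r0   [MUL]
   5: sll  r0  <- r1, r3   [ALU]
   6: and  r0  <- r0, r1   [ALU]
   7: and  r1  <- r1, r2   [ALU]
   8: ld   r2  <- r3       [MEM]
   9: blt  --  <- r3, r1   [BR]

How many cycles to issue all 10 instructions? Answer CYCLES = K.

  cy0 -> i0,i1 (mul.MUL/and.ALU) pair
  cy1 -> i2,i3 (st.MEM/mul.MUL) pair
  cy2 -> i4 (mulh.MUL) RAW r1
  cy3 -> i5 (sll.ALU) RAW+WAW r0
  cy4 -> i6,i7 (and.ALU/and.ALU) pair
  cy5 -> i8 (ld.MEM) no-port MEM/BR
  cy6 -> i9 (blt.BR) tail

CYCLES = 7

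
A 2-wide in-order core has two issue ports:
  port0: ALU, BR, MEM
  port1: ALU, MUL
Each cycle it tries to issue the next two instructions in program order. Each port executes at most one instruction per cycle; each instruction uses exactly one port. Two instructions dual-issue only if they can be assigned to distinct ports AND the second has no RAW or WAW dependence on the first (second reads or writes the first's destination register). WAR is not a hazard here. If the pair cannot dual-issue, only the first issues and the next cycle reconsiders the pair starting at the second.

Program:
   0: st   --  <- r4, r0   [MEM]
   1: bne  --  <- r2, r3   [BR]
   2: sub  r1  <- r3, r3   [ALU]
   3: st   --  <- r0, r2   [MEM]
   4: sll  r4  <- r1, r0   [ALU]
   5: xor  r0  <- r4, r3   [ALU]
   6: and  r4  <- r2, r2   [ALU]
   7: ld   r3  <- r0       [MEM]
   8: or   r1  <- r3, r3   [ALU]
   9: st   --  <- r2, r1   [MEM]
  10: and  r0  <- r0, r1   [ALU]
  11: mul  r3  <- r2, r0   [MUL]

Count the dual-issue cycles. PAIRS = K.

PAIRS = 4

[0] i0  st.MEM  -- no-port MEM/BR
[1] i1,i2  bne.BR sub.ALU  -- pair
[2] i3,i4  st.MEM sll.ALU  -- pair
[3] i5,i6  xor.ALU and.ALU  -- pair
[4] i7  ld.MEM  -- RAW r3
[5] i8  or.ALU  -- RAW r1
[6] i9,i10  st.MEM and.ALU  -- pair
[7] i11  mul.MUL  -- tail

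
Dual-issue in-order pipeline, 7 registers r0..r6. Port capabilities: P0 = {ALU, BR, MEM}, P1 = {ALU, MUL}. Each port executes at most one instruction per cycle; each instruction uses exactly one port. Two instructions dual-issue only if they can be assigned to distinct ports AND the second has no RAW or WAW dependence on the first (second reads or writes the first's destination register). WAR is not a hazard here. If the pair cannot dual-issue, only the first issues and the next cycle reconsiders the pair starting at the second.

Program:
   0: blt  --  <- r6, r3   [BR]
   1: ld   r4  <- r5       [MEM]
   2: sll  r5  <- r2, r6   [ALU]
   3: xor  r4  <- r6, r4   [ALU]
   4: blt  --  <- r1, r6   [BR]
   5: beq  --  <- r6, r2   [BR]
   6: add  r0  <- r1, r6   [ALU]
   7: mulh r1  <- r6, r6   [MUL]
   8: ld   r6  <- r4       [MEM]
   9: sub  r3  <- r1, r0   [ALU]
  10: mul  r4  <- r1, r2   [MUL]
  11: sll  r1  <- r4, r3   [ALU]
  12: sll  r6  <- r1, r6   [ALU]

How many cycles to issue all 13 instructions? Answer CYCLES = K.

CYCLES = 8

#0 head=0: blt i0 no-port BR/MEM
#1 head=1: ld/sll i1/i2 2-wide
#2 head=3: xor/blt i3/i4 2-wide
#3 head=5: beq/add i5/i6 2-wide
#4 head=7: mulh/ld i7/i8 2-wide
#5 head=9: sub/mul i9/i10 2-wide
#6 head=11: sll i11 RAW r1
#7 head=12: sll i12 tail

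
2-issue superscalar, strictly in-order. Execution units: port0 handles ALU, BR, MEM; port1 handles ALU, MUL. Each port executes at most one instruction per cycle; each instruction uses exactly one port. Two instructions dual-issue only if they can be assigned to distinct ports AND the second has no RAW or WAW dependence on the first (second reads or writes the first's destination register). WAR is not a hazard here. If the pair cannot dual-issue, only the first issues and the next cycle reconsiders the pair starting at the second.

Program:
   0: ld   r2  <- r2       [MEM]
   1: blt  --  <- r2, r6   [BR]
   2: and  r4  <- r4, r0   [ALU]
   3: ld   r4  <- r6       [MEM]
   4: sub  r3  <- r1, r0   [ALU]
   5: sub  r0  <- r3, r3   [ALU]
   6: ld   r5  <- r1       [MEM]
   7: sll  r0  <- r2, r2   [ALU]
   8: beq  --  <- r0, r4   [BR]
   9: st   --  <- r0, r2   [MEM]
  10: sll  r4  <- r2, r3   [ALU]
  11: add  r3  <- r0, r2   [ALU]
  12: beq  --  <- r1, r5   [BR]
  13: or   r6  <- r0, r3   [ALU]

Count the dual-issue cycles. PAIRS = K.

PAIRS = 5

  cy0 -> i0 (ld.MEM) no-port MEM/BR
  cy1 -> i1&i2 (blt.BR+and.ALU) dual
  cy2 -> i3&i4 (ld.MEM+sub.ALU) dual
  cy3 -> i5&i6 (sub.ALU+ld.MEM) dual
  cy4 -> i7 (sll.ALU) RAW r0
  cy5 -> i8 (beq.BR) no-port BR/MEM
  cy6 -> i9&i10 (st.MEM+sll.ALU) dual
  cy7 -> i11&i12 (add.ALU+beq.BR) dual
  cy8 -> i13 (or.ALU) tail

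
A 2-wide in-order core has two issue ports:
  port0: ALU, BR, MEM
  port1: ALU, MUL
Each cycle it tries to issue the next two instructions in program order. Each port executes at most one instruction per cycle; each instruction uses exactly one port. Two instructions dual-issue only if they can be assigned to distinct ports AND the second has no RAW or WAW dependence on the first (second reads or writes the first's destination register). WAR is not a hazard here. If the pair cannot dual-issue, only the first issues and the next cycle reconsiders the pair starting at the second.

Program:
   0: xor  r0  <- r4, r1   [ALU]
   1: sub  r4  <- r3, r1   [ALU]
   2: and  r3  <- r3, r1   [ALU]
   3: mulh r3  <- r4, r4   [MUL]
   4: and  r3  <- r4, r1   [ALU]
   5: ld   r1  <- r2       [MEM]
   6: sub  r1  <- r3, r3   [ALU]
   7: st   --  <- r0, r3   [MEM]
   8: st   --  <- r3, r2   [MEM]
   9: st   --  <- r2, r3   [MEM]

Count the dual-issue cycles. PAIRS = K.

PAIRS = 3

[0] i0&i1  xor.ALU;sub.ALU  -- 2-wide
[1] i2  and.ALU  -- WAW r3
[2] i3  mulh.MUL  -- WAW r3
[3] i4&i5  and.ALU;ld.MEM  -- 2-wide
[4] i6&i7  sub.ALU;st.MEM  -- 2-wide
[5] i8  st.MEM  -- no-port MEM/MEM
[6] i9  st.MEM  -- tail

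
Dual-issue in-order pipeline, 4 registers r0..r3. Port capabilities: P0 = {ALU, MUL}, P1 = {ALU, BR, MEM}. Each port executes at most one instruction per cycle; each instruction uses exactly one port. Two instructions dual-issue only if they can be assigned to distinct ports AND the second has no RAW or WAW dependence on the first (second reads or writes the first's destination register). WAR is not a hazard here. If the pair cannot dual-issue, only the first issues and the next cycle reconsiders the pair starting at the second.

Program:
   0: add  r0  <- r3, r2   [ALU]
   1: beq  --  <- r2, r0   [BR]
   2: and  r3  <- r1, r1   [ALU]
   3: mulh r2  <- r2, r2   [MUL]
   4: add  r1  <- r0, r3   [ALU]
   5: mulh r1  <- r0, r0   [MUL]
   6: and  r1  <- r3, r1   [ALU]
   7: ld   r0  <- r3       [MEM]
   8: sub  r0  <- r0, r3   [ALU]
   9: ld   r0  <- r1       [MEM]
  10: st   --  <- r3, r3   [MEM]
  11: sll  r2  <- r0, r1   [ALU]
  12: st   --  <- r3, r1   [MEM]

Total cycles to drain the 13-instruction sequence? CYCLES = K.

CYCLES = 9

c0: i0 add.ALU  RAW r0
c1: i1+i2 beq.BR;and.ALU  dual
c2: i3+i4 mulh.MUL;add.ALU  dual
c3: i5 mulh.MUL  RAW+WAW r1
c4: i6+i7 and.ALU;ld.MEM  dual
c5: i8 sub.ALU  WAW r0
c6: i9 ld.MEM  no-port MEM/MEM
c7: i10+i11 st.MEM;sll.ALU  dual
c8: i12 st.MEM  tail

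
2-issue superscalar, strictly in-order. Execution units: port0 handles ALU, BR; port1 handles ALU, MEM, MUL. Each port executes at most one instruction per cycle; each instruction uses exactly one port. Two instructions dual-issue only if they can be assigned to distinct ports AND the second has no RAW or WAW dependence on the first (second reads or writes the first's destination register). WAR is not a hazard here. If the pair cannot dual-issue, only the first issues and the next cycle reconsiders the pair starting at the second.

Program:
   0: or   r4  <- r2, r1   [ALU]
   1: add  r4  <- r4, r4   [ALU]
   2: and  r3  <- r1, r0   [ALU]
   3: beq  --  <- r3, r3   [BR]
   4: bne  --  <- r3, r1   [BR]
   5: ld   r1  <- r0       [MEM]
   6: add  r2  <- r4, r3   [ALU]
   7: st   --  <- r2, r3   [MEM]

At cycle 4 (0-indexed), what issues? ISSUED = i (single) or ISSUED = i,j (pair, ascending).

ISSUED = 6

c0: i0 or.ALU  RAW+WAW r4
c1: i1&i2 add.ALU;and.ALU  2-wide
c2: i3 beq.BR  no-port BR/BR
c3: i4&i5 bne.BR;ld.MEM  2-wide
c4: i6 add.ALU  RAW r2
c5: i7 st.MEM  tail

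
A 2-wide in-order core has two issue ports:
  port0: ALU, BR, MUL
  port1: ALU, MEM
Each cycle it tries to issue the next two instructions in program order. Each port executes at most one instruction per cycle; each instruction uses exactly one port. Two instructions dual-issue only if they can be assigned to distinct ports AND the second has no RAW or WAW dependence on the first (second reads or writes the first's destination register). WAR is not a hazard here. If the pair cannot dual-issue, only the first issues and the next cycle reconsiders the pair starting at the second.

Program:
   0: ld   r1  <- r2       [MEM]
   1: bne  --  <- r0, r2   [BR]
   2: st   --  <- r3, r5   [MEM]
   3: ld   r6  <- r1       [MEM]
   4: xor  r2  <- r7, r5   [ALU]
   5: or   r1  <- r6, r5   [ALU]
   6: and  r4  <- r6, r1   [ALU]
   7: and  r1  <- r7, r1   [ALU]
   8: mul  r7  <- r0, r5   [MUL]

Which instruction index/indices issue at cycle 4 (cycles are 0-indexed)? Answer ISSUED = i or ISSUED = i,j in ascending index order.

ISSUED = 6,7

t=0 i0+i1:ld.MEM bne.BR ; 2-wide
t=1 i2:st.MEM ; no-port MEM/MEM
t=2 i3+i4:ld.MEM xor.ALU ; 2-wide
t=3 i5:or.ALU ; RAW r1
t=4 i6+i7:and.ALU and.ALU ; 2-wide
t=5 i8:mul.MUL ; tail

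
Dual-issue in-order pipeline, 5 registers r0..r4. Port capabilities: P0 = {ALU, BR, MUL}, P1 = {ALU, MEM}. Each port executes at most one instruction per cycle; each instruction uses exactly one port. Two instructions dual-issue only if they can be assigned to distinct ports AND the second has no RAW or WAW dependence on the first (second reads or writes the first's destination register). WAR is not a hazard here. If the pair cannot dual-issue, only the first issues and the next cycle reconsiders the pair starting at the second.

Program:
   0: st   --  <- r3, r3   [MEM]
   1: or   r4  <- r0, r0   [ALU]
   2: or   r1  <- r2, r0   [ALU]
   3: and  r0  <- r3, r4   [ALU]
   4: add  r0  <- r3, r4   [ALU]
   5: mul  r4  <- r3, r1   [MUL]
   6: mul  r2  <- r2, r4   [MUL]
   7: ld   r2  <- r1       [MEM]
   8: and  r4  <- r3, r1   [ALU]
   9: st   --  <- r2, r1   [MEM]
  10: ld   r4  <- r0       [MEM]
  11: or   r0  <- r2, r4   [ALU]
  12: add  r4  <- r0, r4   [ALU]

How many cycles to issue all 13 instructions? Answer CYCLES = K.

t=0 i0+i1:st.MEM or.ALU ; pair
t=1 i2+i3:or.ALU and.ALU ; pair
t=2 i4+i5:add.ALU mul.MUL ; pair
t=3 i6:mul.MUL ; WAW r2
t=4 i7+i8:ld.MEM and.ALU ; pair
t=5 i9:st.MEM ; no-port MEM/MEM
t=6 i10:ld.MEM ; RAW r4
t=7 i11:or.ALU ; RAW r0
t=8 i12:add.ALU ; tail

CYCLES = 9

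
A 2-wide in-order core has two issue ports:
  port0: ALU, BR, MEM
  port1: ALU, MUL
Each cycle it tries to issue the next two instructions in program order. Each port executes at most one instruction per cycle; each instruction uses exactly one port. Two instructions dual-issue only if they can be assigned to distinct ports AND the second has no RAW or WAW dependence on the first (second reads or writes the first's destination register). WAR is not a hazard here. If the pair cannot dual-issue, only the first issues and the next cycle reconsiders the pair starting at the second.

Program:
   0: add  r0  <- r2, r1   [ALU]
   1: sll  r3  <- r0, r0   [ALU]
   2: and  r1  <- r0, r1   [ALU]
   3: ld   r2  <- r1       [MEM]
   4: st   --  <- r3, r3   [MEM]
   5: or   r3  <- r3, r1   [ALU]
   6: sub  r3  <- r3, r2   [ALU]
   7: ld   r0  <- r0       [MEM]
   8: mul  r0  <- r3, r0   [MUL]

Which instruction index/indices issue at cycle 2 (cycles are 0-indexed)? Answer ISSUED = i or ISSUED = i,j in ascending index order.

0. add.ALU @i0  | RAW r0
1. sll.ALU and.ALU @i1&i2  | 2-wide
2. ld.MEM @i3  | no-port MEM/MEM
3. st.MEM or.ALU @i4&i5  | 2-wide
4. sub.ALU ld.MEM @i6&i7  | 2-wide
5. mul.MUL @i8  | tail

ISSUED = 3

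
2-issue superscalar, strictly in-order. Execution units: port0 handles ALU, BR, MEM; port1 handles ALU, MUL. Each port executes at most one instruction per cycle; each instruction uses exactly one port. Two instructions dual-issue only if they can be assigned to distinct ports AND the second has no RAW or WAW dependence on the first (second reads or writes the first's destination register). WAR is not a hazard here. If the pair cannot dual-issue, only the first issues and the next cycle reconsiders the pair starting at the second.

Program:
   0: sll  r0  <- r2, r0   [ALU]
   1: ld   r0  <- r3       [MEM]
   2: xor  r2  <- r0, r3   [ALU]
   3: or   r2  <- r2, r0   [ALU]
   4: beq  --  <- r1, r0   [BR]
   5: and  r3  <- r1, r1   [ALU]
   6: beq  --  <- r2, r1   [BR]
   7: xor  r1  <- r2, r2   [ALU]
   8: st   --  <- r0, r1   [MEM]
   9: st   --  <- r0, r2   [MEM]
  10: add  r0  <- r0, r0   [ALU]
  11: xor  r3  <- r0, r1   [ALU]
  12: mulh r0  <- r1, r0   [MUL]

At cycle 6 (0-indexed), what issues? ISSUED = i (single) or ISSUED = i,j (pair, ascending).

[0] i0  sll  -- WAW r0
[1] i1  ld  -- RAW r0
[2] i2  xor  -- RAW+WAW r2
[3] i3&i4  or+beq  -- pair
[4] i5&i6  and+beq  -- pair
[5] i7  xor  -- RAW r1
[6] i8  st  -- no-port MEM/MEM
[7] i9&i10  st+add  -- pair
[8] i11&i12  xor+mulh  -- pair

ISSUED = 8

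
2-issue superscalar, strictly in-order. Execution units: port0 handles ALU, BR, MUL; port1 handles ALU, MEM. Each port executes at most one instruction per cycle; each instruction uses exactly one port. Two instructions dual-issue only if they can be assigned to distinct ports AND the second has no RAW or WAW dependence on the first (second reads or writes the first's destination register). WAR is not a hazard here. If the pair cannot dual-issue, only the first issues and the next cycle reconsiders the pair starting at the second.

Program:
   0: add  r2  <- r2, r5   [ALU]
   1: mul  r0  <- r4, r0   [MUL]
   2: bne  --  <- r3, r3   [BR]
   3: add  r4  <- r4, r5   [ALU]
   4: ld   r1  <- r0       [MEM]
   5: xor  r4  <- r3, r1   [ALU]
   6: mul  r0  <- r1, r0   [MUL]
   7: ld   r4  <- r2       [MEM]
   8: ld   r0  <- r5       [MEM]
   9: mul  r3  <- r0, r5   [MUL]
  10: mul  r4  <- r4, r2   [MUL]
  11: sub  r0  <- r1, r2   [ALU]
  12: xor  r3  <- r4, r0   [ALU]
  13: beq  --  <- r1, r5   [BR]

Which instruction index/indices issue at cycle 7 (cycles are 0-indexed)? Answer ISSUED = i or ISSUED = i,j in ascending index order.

t=0 i0,i1:add.ALU;mul.MUL ; 2-wide
t=1 i2,i3:bne.BR;add.ALU ; 2-wide
t=2 i4:ld.MEM ; RAW r1
t=3 i5,i6:xor.ALU;mul.MUL ; 2-wide
t=4 i7:ld.MEM ; no-port MEM/MEM
t=5 i8:ld.MEM ; RAW r0
t=6 i9:mul.MUL ; no-port MUL/MUL
t=7 i10,i11:mul.MUL;sub.ALU ; 2-wide
t=8 i12,i13:xor.ALU;beq.BR ; 2-wide

ISSUED = 10,11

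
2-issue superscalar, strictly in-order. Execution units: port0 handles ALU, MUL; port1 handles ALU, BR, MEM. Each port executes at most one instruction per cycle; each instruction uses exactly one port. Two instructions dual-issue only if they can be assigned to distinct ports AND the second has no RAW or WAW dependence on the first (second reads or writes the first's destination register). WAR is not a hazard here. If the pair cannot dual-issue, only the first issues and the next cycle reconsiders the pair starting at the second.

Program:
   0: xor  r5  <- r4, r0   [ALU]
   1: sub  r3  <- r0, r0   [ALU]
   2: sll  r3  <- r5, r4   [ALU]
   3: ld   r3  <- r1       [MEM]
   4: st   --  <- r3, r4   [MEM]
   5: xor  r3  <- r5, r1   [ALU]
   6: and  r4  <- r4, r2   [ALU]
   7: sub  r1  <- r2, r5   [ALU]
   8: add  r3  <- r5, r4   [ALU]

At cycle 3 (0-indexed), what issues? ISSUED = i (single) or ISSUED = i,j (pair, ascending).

ISSUED = 4,5

#0 head=0: xor sub i0,i1 dual
#1 head=2: sll i2 WAW r3
#2 head=3: ld i3 no-port MEM/MEM
#3 head=4: st xor i4,i5 dual
#4 head=6: and sub i6,i7 dual
#5 head=8: add i8 tail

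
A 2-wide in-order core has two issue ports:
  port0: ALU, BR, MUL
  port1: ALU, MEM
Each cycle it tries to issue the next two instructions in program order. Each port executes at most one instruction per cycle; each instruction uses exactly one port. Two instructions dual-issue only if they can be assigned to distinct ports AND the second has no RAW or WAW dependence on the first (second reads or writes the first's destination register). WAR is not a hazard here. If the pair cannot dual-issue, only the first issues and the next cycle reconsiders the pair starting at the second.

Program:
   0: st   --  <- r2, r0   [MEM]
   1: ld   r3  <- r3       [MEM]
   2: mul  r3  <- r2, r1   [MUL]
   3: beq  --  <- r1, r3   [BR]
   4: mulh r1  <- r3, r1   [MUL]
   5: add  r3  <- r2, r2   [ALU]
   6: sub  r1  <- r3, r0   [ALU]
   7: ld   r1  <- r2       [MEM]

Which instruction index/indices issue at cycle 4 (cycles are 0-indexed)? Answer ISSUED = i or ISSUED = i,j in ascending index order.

ISSUED = 4,5

0. st @i0  | no-port MEM/MEM
1. ld @i1  | WAW r3
2. mul @i2  | no-port MUL/BR
3. beq @i3  | no-port BR/MUL
4. mulh add @i4,i5  | 2-wide
5. sub @i6  | WAW r1
6. ld @i7  | tail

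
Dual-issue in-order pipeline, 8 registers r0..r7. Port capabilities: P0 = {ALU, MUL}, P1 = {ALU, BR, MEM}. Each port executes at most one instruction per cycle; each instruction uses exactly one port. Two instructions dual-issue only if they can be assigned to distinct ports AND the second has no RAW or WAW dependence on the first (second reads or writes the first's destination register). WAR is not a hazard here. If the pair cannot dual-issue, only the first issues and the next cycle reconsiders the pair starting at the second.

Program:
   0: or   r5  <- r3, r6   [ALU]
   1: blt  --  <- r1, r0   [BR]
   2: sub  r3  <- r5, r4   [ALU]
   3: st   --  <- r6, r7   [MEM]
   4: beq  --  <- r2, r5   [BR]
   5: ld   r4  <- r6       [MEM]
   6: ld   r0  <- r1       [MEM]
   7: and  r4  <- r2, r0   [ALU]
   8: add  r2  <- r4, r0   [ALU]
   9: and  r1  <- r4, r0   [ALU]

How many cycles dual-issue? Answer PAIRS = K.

  cy0 -> i0&i1 (or.ALU blt.BR) 2-wide
  cy1 -> i2&i3 (sub.ALU st.MEM) 2-wide
  cy2 -> i4 (beq.BR) no-port BR/MEM
  cy3 -> i5 (ld.MEM) no-port MEM/MEM
  cy4 -> i6 (ld.MEM) RAW r0
  cy5 -> i7 (and.ALU) RAW r4
  cy6 -> i8&i9 (add.ALU and.ALU) 2-wide

PAIRS = 3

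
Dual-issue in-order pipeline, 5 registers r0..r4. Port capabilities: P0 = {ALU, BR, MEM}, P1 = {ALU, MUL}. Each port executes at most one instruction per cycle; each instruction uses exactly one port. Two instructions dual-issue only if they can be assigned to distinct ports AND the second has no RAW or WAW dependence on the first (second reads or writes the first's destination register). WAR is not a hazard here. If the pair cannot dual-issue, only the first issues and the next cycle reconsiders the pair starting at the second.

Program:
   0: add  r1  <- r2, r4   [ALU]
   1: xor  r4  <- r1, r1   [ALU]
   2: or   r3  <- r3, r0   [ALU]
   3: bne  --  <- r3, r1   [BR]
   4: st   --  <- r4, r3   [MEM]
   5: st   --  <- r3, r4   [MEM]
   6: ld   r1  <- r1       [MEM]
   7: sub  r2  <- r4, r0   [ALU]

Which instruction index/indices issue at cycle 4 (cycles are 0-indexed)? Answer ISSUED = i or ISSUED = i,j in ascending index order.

  cy0 -> i0 (add.ALU) RAW r1
  cy1 -> i1&i2 (xor.ALU or.ALU) dual
  cy2 -> i3 (bne.BR) no-port BR/MEM
  cy3 -> i4 (st.MEM) no-port MEM/MEM
  cy4 -> i5 (st.MEM) no-port MEM/MEM
  cy5 -> i6&i7 (ld.MEM sub.ALU) dual

ISSUED = 5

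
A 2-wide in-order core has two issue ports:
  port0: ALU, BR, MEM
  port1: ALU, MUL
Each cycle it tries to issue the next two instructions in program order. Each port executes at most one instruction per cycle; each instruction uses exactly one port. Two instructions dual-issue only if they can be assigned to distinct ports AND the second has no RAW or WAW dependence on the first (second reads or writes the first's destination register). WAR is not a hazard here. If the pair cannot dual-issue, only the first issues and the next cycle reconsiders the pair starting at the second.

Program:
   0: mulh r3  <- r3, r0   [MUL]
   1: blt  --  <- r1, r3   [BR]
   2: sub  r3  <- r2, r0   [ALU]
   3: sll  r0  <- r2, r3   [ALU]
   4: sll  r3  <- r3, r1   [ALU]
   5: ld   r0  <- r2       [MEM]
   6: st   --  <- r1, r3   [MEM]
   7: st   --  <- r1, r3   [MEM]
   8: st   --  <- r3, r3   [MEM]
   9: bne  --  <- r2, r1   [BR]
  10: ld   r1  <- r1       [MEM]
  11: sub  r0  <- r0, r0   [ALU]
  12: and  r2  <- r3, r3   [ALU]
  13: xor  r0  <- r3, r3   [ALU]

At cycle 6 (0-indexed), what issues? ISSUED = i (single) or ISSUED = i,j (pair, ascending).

#0 head=0: mulh i0 RAW r3
#1 head=1: blt+sub i1,i2 dual
#2 head=3: sll+sll i3,i4 dual
#3 head=5: ld i5 no-port MEM/MEM
#4 head=6: st i6 no-port MEM/MEM
#5 head=7: st i7 no-port MEM/MEM
#6 head=8: st i8 no-port MEM/BR
#7 head=9: bne i9 no-port BR/MEM
#8 head=10: ld+sub i10,i11 dual
#9 head=12: and+xor i12,i13 dual

ISSUED = 8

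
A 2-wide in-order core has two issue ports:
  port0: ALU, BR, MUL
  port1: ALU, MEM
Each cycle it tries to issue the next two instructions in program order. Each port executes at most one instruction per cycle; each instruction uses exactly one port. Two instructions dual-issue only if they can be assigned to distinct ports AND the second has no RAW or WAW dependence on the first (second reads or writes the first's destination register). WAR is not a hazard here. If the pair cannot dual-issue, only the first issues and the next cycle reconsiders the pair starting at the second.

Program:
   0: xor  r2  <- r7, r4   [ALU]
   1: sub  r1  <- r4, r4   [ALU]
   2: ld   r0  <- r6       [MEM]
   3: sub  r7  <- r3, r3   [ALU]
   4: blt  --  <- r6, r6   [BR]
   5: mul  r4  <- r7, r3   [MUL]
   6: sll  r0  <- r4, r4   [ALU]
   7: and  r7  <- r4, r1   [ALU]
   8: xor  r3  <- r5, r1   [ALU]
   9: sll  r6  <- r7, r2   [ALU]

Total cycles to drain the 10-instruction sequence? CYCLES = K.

t=0 i0/i1:xor.ALU;sub.ALU ; pair
t=1 i2/i3:ld.MEM;sub.ALU ; pair
t=2 i4:blt.BR ; no-port BR/MUL
t=3 i5:mul.MUL ; RAW r4
t=4 i6/i7:sll.ALU;and.ALU ; pair
t=5 i8/i9:xor.ALU;sll.ALU ; pair

CYCLES = 6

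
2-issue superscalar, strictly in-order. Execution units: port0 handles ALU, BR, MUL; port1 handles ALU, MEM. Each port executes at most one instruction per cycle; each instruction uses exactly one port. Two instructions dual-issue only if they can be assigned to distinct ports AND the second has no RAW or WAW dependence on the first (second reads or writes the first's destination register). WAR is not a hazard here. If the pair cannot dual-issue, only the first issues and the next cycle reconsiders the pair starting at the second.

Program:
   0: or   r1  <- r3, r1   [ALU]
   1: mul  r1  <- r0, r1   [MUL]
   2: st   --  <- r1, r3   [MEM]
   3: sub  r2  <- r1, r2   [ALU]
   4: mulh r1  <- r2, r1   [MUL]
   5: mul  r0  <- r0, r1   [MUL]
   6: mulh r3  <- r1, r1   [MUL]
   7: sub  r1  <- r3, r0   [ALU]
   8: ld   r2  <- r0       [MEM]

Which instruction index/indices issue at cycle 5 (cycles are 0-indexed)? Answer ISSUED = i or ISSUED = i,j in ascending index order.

#0 head=0: or.ALU i0 RAW+WAW r1
#1 head=1: mul.MUL i1 RAW r1
#2 head=2: st.MEM;sub.ALU i2+i3 dual
#3 head=4: mulh.MUL i4 no-port MUL/MUL
#4 head=5: mul.MUL i5 no-port MUL/MUL
#5 head=6: mulh.MUL i6 RAW r3
#6 head=7: sub.ALU;ld.MEM i7+i8 dual

ISSUED = 6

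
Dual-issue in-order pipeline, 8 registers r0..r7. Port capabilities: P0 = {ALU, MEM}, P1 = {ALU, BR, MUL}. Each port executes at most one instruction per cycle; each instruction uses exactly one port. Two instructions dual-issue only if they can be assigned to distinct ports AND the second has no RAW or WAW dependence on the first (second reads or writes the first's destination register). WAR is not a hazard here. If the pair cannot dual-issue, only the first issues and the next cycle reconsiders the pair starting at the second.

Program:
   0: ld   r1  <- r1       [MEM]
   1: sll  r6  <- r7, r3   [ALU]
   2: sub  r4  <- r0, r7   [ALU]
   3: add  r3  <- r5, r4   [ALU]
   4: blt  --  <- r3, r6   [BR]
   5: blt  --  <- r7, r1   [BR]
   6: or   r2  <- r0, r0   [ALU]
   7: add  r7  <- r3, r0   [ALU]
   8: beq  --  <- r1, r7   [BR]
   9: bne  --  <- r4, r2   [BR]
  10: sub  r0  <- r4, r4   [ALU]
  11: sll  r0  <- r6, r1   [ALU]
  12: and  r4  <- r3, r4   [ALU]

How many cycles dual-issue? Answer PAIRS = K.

[0] i0+i1  ld.MEM/sll.ALU  -- pair
[1] i2  sub.ALU  -- RAW r4
[2] i3  add.ALU  -- RAW r3
[3] i4  blt.BR  -- no-port BR/BR
[4] i5+i6  blt.BR/or.ALU  -- pair
[5] i7  add.ALU  -- RAW r7
[6] i8  beq.BR  -- no-port BR/BR
[7] i9+i10  bne.BR/sub.ALU  -- pair
[8] i11+i12  sll.ALU/and.ALU  -- pair

PAIRS = 4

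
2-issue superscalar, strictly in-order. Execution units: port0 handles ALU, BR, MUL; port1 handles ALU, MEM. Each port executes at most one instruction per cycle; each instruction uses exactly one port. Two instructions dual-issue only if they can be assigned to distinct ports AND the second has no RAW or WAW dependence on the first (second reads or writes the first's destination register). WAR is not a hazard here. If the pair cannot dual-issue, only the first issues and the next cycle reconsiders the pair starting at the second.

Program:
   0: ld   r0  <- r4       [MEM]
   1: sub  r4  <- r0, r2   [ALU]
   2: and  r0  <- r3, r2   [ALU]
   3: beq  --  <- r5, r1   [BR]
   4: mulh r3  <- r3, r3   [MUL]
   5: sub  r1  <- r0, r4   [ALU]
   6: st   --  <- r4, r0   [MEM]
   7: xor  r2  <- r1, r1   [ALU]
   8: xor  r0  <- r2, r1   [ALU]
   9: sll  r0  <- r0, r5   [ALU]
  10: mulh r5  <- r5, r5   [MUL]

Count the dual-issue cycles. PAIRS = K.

PAIRS = 4

[0] i0  ld.MEM  -- RAW r0
[1] i1+i2  sub.ALU and.ALU  -- pair
[2] i3  beq.BR  -- no-port BR/MUL
[3] i4+i5  mulh.MUL sub.ALU  -- pair
[4] i6+i7  st.MEM xor.ALU  -- pair
[5] i8  xor.ALU  -- RAW+WAW r0
[6] i9+i10  sll.ALU mulh.MUL  -- pair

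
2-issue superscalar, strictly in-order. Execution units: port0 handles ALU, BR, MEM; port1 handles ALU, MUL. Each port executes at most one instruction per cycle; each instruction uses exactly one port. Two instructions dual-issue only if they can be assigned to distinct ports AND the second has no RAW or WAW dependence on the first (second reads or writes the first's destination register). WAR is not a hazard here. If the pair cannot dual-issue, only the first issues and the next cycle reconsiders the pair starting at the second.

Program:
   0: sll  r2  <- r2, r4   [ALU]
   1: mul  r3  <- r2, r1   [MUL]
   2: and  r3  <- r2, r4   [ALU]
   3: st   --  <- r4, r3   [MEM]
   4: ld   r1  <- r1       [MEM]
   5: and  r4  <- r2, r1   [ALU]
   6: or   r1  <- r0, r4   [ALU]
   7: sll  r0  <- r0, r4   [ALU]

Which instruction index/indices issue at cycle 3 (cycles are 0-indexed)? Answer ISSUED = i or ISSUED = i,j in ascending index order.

ISSUED = 3

[0] i0  sll.ALU  -- RAW r2
[1] i1  mul.MUL  -- WAW r3
[2] i2  and.ALU  -- RAW r3
[3] i3  st.MEM  -- no-port MEM/MEM
[4] i4  ld.MEM  -- RAW r1
[5] i5  and.ALU  -- RAW r4
[6] i6&i7  or.ALU sll.ALU  -- pair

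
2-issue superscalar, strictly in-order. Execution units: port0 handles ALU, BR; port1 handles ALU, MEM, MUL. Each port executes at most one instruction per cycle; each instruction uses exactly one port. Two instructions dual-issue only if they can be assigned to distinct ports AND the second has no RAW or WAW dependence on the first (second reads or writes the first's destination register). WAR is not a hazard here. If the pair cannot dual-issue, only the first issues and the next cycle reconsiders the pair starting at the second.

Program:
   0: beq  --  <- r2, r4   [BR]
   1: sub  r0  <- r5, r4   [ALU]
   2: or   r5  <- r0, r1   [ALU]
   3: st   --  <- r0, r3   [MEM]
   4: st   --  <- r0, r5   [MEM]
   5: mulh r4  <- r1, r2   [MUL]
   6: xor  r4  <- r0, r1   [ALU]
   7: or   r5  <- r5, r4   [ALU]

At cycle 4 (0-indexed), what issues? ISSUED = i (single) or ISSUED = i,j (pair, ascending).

[0] i0&i1  beq+sub  -- pair
[1] i2&i3  or+st  -- pair
[2] i4  st  -- no-port MEM/MUL
[3] i5  mulh  -- WAW r4
[4] i6  xor  -- RAW r4
[5] i7  or  -- tail

ISSUED = 6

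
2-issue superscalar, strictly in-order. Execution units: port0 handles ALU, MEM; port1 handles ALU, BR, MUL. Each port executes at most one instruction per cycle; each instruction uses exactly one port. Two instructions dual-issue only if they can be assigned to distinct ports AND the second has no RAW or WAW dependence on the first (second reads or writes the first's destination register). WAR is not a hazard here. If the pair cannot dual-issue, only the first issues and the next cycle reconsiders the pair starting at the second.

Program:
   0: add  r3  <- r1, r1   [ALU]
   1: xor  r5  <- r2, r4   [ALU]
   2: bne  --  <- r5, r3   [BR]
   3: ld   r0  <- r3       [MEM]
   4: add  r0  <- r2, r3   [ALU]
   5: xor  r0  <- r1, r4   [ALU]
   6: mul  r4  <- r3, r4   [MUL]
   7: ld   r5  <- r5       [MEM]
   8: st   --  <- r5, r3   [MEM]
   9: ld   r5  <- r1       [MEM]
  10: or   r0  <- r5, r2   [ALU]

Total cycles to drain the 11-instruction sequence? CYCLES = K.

#0 head=0: add.ALU/xor.ALU i0+i1 pair
#1 head=2: bne.BR/ld.MEM i2+i3 pair
#2 head=4: add.ALU i4 WAW r0
#3 head=5: xor.ALU/mul.MUL i5+i6 pair
#4 head=7: ld.MEM i7 no-port MEM/MEM
#5 head=8: st.MEM i8 no-port MEM/MEM
#6 head=9: ld.MEM i9 RAW r5
#7 head=10: or.ALU i10 tail

CYCLES = 8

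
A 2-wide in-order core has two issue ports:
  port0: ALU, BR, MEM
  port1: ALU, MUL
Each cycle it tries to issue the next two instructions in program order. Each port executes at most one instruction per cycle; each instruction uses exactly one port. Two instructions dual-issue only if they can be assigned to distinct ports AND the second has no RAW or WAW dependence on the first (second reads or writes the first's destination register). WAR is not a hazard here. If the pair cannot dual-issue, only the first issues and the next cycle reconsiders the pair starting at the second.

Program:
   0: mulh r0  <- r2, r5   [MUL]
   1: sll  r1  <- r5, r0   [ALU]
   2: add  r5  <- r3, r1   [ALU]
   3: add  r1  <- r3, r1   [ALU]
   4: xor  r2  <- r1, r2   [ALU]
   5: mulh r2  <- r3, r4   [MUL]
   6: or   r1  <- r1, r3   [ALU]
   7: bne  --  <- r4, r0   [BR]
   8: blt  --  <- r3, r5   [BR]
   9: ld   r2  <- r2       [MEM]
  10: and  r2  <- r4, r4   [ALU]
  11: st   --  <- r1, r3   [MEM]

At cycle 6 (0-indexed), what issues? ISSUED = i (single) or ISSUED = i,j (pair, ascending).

ISSUED = 8

c0: i0 mulh  RAW r0
c1: i1 sll  RAW r1
c2: i2/i3 add/add  pair
c3: i4 xor  WAW r2
c4: i5/i6 mulh/or  pair
c5: i7 bne  no-port BR/BR
c6: i8 blt  no-port BR/MEM
c7: i9 ld  WAW r2
c8: i10/i11 and/st  pair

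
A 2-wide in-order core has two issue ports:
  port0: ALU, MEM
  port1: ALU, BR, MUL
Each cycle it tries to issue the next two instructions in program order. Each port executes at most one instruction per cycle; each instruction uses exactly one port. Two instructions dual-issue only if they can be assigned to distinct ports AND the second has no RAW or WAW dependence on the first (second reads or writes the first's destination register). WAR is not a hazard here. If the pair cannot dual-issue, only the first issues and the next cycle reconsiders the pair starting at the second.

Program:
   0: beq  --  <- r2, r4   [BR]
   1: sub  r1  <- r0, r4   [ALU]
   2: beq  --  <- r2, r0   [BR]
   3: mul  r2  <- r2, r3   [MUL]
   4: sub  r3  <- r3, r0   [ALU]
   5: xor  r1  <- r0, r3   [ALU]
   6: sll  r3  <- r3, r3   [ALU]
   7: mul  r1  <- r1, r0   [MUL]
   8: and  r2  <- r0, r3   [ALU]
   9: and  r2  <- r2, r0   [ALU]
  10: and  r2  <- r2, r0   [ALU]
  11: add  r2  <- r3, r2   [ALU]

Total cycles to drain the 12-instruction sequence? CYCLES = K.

CYCLES = 8

t=0 i0&i1:beq.BR/sub.ALU ; pair
t=1 i2:beq.BR ; no-port BR/MUL
t=2 i3&i4:mul.MUL/sub.ALU ; pair
t=3 i5&i6:xor.ALU/sll.ALU ; pair
t=4 i7&i8:mul.MUL/and.ALU ; pair
t=5 i9:and.ALU ; RAW+WAW r2
t=6 i10:and.ALU ; RAW+WAW r2
t=7 i11:add.ALU ; tail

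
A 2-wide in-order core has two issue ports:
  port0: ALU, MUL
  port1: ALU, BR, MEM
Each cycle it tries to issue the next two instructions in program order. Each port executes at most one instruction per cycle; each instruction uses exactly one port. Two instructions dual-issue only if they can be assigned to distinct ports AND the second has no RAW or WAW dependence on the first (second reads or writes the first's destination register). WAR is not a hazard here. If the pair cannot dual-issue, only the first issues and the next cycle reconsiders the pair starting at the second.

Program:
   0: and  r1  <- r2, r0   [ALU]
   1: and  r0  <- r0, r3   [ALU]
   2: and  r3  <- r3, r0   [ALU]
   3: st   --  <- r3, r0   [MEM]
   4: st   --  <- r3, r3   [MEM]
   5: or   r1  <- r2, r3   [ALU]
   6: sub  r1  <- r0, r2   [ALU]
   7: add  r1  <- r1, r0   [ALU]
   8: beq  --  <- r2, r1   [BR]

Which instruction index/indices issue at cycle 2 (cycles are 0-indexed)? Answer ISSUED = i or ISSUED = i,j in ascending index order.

ISSUED = 3

c0: i0+i1 and+and  pair
c1: i2 and  RAW r3
c2: i3 st  no-port MEM/MEM
c3: i4+i5 st+or  pair
c4: i6 sub  RAW+WAW r1
c5: i7 add  RAW r1
c6: i8 beq  tail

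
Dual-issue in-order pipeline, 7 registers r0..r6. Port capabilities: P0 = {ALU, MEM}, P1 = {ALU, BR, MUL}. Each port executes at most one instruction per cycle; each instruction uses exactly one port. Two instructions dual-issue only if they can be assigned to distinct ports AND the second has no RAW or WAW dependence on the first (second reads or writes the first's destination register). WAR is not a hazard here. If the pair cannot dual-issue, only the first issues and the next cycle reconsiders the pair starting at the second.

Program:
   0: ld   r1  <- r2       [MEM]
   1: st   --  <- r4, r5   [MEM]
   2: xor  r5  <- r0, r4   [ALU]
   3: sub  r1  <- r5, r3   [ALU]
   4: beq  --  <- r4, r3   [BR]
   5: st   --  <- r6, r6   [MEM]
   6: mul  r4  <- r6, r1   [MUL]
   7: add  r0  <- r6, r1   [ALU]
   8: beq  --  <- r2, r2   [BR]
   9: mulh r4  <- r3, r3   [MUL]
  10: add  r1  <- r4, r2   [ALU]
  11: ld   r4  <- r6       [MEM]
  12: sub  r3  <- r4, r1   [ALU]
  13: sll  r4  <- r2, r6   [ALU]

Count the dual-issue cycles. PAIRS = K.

0. ld.MEM @i0  | no-port MEM/MEM
1. st.MEM/xor.ALU @i1+i2  | dual
2. sub.ALU/beq.BR @i3+i4  | dual
3. st.MEM/mul.MUL @i5+i6  | dual
4. add.ALU/beq.BR @i7+i8  | dual
5. mulh.MUL @i9  | RAW r4
6. add.ALU/ld.MEM @i10+i11  | dual
7. sub.ALU/sll.ALU @i12+i13  | dual

PAIRS = 6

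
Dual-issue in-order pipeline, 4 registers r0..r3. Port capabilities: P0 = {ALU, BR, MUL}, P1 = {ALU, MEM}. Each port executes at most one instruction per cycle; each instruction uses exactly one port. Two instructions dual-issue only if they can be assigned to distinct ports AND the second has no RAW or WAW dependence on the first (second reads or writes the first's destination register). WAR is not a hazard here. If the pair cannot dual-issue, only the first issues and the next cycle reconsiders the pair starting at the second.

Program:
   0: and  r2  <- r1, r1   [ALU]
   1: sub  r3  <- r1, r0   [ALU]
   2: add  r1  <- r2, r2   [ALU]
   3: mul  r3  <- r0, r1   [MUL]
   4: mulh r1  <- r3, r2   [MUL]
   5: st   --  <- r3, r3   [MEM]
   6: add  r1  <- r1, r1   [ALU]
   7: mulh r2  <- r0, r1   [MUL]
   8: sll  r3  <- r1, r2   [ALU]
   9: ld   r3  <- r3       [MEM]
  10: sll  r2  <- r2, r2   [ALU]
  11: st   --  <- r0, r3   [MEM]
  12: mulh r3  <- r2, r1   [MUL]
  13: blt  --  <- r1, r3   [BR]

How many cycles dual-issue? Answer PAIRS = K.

[0] i0&i1  and;sub  -- pair
[1] i2  add  -- RAW r1
[2] i3  mul  -- no-port MUL/MUL
[3] i4&i5  mulh;st  -- pair
[4] i6  add  -- RAW r1
[5] i7  mulh  -- RAW r2
[6] i8  sll  -- RAW+WAW r3
[7] i9&i10  ld;sll  -- pair
[8] i11&i12  st;mulh  -- pair
[9] i13  blt  -- tail

PAIRS = 4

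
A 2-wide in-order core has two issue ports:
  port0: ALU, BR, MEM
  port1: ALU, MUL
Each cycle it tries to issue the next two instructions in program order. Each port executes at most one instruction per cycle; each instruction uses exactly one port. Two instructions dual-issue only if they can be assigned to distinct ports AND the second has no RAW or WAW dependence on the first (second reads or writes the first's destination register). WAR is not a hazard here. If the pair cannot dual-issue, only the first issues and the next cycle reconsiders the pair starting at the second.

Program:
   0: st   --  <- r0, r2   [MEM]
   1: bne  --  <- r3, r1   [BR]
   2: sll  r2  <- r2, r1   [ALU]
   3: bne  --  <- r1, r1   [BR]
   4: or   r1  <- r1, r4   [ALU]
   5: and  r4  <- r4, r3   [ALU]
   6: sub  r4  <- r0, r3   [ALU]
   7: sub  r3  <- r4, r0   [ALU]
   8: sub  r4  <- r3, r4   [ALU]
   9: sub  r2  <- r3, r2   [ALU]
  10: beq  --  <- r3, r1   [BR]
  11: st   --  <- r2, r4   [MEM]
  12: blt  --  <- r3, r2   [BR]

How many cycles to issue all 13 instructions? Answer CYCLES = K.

  cy0 -> i0 (st.MEM) no-port MEM/BR
  cy1 -> i1/i2 (bne.BR+sll.ALU) 2-wide
  cy2 -> i3/i4 (bne.BR+or.ALU) 2-wide
  cy3 -> i5 (and.ALU) WAW r4
  cy4 -> i6 (sub.ALU) RAW r4
  cy5 -> i7 (sub.ALU) RAW r3
  cy6 -> i8/i9 (sub.ALU+sub.ALU) 2-wide
  cy7 -> i10 (beq.BR) no-port BR/MEM
  cy8 -> i11 (st.MEM) no-port MEM/BR
  cy9 -> i12 (blt.BR) tail

CYCLES = 10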